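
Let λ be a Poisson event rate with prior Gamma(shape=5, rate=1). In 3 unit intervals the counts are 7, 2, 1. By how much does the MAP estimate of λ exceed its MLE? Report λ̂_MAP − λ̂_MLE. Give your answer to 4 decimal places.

MAP − MLE = 0.1667

Σxᵢ = 10. Posterior is Gamma(15, 4); MAP = (15−1)/4 = 14/4 ≈ 3.50000.
MLE = x̄ = 10/3 ≈ 3.33333.
Difference = 14/4 − 10/3 = 1/6 ≈ 0.1667.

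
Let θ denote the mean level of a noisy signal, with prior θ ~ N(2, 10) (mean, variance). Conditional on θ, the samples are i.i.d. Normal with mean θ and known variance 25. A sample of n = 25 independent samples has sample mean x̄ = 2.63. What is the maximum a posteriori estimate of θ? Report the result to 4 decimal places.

n = 25, x̄ = 2.63.
For a Normal prior and Normal likelihood with known variance, the posterior is Normal; its mode equals its mean, the precision-weighted average.
Prior precision 1/σ₀² = 1/10 = 0.1; data precision n/σ² = 25/25 = 1.
θ̂ = (0.1·2 + 1·2.63) / (0.1 + 1) = 2.83/1.1 = 283/110 ≈ 2.5727.

θ̂_MAP = 2.5727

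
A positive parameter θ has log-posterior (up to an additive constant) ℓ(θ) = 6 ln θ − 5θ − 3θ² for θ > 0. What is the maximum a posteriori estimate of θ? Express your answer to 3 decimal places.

θ̂_MAP = 0.667

ℓ'(θ) = 6/θ − 5 − 6θ. Setting this to zero and multiplying by θ: 6θ² + 5θ − 6 = 0.
θ = (−5 + √(5² + 4·6·6)) / (2·6) = (−5 + √169) / 12 = (−5 + 13)/12 = 2/3.
ℓ''(θ) = −6/θ² − 6 < 0, confirming a maximum.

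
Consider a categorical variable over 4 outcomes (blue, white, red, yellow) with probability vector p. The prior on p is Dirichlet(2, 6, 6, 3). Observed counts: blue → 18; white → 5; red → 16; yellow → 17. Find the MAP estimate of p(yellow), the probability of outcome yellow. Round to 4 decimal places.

MAP estimate of p(yellow) = 0.2754

The posterior is Dirichlet(αᵢ + nᵢ) = Dirichlet(20, 11, 22, 20).
For a Dirichlet(a₁,…,a_K) with all aᵢ > 1, the mode has j-th component (aⱼ − 1)/(Σaᵢ − K).
Here Σaᵢ = 73 and K = 4, so p(yellow) = (20 − 1)/(73 − 4) = 19/69 ≈ 0.2754.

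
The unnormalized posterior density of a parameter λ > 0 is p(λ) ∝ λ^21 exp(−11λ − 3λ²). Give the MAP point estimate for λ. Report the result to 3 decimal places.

λ̂_MAP = 1.167

ℓ'(λ) = 21/λ − 11 − 6λ. Setting this to zero and multiplying by λ: 6λ² + 11λ − 21 = 0.
λ = (−11 + √(11² + 4·6·21)) / (2·6) = (−11 + √625) / 12 = (−11 + 25)/12 = 7/6.
ℓ''(λ) = −21/λ² − 6 < 0, confirming a maximum.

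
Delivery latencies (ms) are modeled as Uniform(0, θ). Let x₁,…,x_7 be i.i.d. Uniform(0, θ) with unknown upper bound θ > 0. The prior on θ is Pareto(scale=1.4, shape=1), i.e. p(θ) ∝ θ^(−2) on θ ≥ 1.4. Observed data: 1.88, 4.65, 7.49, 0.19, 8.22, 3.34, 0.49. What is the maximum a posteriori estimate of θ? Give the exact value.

The Uniform(0, θ) likelihood is θ^(−n) for θ ≥ max(xᵢ), zero otherwise. Here max(xᵢ) = 8.22.
Posterior ∝ θ^(−2) · θ^(−7) = θ^(−9) on θ ≥ max(1.4, 8.22) = 8.22.
This density is strictly decreasing in θ, so the posterior mode lies at the lower boundary of the support.

θ̂_MAP = 8.22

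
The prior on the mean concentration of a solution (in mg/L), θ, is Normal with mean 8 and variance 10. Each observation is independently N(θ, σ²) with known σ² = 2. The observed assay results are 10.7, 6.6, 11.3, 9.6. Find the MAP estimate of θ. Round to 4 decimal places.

n = 4; x̄ = (10.7 + 6.6 + 11.3 + 9.6)/4 = 38.2/4 = 9.55.
For a Normal prior and Normal likelihood with known variance, the posterior is Normal; its mode equals its mean, the precision-weighted average.
Prior precision 1/σ₀² = 1/10 = 0.1; data precision n/σ² = 4/2 = 2.
θ̂ = (0.1·8 + 2·9.55) / (0.1 + 2) = 19.9/2.1 = 199/21 ≈ 9.4762.

θ̂_MAP = 9.4762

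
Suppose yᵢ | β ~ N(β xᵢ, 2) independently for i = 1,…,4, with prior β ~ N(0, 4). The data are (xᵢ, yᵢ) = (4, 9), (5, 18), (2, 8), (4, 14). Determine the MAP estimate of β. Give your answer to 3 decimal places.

β̂_MAP = 3.220

log p(β | y) = −Σ(yᵢ − βxᵢ)²/(2·2) − β²/(2·4) + const.
Setting the derivative to zero: Σxᵢ(yᵢ − βxᵢ)/2 − β/4 = 0, so β = Σxᵢyᵢ / (Σxᵢ² + σ²/τ²).
Σxᵢyᵢ = 4·9 + 5·18 + 2·8 + 4·14 = 198; Σxᵢ² = 61; σ²/τ² = 0.5.
β̂_MAP = 198 / (61 + 0.5) = 198/61.5 ≈ 3.220.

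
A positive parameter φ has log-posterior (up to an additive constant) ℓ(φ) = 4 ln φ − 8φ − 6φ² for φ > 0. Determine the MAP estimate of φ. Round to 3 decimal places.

φ̂_MAP = 0.333

ℓ'(φ) = 4/φ − 8 − 12φ. Setting this to zero and multiplying by φ: 12φ² + 8φ − 4 = 0.
φ = (−8 + √(8² + 4·12·4)) / (2·12) = (−8 + √256) / 24 = (−8 + 16)/24 = 1/3.
ℓ''(φ) = −4/φ² − 12 < 0, confirming a maximum.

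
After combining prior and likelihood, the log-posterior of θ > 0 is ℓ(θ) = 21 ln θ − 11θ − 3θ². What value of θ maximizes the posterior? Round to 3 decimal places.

θ̂_MAP = 1.167

ℓ'(θ) = 21/θ − 11 − 6θ. Setting this to zero and multiplying by θ: 6θ² + 11θ − 21 = 0.
θ = (−11 + √(11² + 4·6·21)) / (2·6) = (−11 + √625) / 12 = (−11 + 25)/12 = 7/6.
ℓ''(θ) = −21/θ² − 6 < 0, confirming a maximum.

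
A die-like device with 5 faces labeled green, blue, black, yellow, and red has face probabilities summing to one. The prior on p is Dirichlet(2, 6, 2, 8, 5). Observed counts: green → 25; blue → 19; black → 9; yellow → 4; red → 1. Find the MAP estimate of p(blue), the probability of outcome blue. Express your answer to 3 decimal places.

MAP estimate of p(blue) = 0.316

The posterior is Dirichlet(αᵢ + nᵢ) = Dirichlet(27, 25, 11, 12, 6).
For a Dirichlet(a₁,…,a_K) with all aᵢ > 1, the mode has j-th component (aⱼ − 1)/(Σaᵢ − K).
Here Σaᵢ = 81 and K = 5, so p(blue) = (25 − 1)/(81 − 5) = 24/76 ≈ 0.316.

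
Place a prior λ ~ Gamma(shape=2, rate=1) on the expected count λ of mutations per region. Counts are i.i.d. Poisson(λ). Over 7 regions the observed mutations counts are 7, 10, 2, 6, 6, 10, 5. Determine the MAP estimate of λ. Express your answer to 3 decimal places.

λ̂_MAP = 5.875

Σxᵢ = 7+10+2+6+6+10+5 = 46, with n = 7.
Posterior ∝ λe^(−1λ) · λ^46e^(−7λ) = λ^47e^(−8λ), i.e. Gamma(shape=48, rate=8).
The mode of a Gamma(a, b) with a ≥ 1 (shape–rate) is (a−1)/b = 47/8 ≈ 5.875.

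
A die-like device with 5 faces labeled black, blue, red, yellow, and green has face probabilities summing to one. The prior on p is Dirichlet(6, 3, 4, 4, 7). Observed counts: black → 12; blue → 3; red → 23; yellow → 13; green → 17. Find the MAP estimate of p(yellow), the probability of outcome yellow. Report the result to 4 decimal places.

The posterior is Dirichlet(αᵢ + nᵢ) = Dirichlet(18, 6, 27, 17, 24).
For a Dirichlet(a₁,…,a_K) with all aᵢ > 1, the mode has j-th component (aⱼ − 1)/(Σaᵢ − K).
Here Σaᵢ = 92 and K = 5, so p(yellow) = (17 − 1)/(92 − 5) = 16/87 ≈ 0.1839.

MAP estimate of p(yellow) = 0.1839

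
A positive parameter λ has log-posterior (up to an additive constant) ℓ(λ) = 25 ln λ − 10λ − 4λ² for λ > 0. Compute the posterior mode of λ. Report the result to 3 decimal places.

λ̂_MAP = 1.250

ℓ'(λ) = 25/λ − 10 − 8λ. Setting this to zero and multiplying by λ: 8λ² + 10λ − 25 = 0.
λ = (−10 + √(10² + 4·8·25)) / (2·8) = (−10 + √900) / 16 = (−10 + 30)/16 = 5/4.
ℓ''(λ) = −25/λ² − 8 < 0, confirming a maximum.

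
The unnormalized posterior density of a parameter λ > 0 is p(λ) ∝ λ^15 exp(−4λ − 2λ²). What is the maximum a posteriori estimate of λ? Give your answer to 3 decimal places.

λ̂_MAP = 1.500

ℓ'(λ) = 15/λ − 4 − 4λ. Setting this to zero and multiplying by λ: 4λ² + 4λ − 15 = 0.
λ = (−4 + √(4² + 4·4·15)) / (2·4) = (−4 + √256) / 8 = (−4 + 16)/8 = 3/2.
ℓ''(λ) = −15/λ² − 4 < 0, confirming a maximum.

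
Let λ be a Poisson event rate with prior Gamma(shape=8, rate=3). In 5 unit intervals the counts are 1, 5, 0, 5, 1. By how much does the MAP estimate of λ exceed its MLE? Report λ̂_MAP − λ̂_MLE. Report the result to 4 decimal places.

Σxᵢ = 12. Posterior is Gamma(20, 8); MAP = (20−1)/8 = 19/8 ≈ 2.37500.
MLE = x̄ = 12/5 ≈ 2.40000.
Difference = 19/8 − 12/5 = -1/40 ≈ -0.0250.

MAP − MLE = -0.0250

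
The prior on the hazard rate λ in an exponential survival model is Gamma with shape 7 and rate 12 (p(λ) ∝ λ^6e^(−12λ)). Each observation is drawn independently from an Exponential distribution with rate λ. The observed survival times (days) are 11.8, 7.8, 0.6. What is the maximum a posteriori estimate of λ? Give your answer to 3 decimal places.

The Exponential(rate=λ) likelihood is ∝ λ^n e^(−λΣtᵢ). Here n = 3 and Σtᵢ = 11.8 + 7.8 + 0.6 = 20.2.
Posterior ∝ λ^6e^(−12λ) · λ^3e^(−20.2λ) = λ^9e^(−32.2λ), i.e. Gamma(10, 32.2).
Mode = (a−1)/b = 9/32.2 ≈ 0.280.

λ̂_MAP = 0.280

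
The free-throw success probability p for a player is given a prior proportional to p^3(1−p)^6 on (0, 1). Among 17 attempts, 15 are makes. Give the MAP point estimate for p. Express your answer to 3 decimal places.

The prior density ∝ p^3(1−p)^6 is the kernel of Beta(4, 7).
Data: 15 successes in 17 trials. The binomial likelihood contributes p^15(1−p)^2, so the posterior is Beta(4+15, 7+2) = Beta(19, 9).
For Beta(a, b) with a, b > 1 the mode is (a−1)/(a+b−2) = 18/26 ≈ 0.692.

p̂_MAP = 0.692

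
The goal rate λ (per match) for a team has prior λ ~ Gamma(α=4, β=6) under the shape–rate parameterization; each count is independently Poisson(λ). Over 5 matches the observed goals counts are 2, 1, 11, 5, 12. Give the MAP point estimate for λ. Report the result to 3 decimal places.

Σxᵢ = 2+1+11+5+12 = 31, with n = 5.
Posterior ∝ λ^3e^(−6λ) · λ^31e^(−5λ) = λ^34e^(−11λ), i.e. Gamma(shape=35, rate=11).
The mode of a Gamma(a, b) with a ≥ 1 (shape–rate) is (a−1)/b = 34/11 ≈ 3.091.

λ̂_MAP = 3.091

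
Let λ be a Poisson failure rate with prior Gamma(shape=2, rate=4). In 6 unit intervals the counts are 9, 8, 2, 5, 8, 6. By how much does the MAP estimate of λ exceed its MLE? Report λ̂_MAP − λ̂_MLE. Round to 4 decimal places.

MAP − MLE = -2.4333

Σxᵢ = 38. Posterior is Gamma(40, 10); MAP = (40−1)/10 = 39/10 ≈ 3.90000.
MLE = x̄ = 38/6 ≈ 6.33333.
Difference = 39/10 − 38/6 = -73/30 ≈ -2.4333.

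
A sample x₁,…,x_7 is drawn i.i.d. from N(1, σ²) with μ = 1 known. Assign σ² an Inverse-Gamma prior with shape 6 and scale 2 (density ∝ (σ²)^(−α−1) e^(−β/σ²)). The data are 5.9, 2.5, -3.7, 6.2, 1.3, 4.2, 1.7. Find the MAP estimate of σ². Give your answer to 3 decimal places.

Sum of squared deviations about the known mean: SS = (5.9−1)² + (2.5−1)² + (-3.7−1)² + (6.2−1)² + (1.3−1)² + (4.2−1)² + (1.7−1)² = 86.21.
The Normal likelihood contributes (σ²)^(−n/2) exp(−SS/(2σ²)), so the posterior is Inverse-Gamma(α + n/2, β + SS/2) = Inverse-Gamma(9.5, 45.105).
The mode of Inverse-Gamma(a, b) is b/(a+1) = 45.105/10.5 ≈ 4.296.

σ̂²_MAP = 4.296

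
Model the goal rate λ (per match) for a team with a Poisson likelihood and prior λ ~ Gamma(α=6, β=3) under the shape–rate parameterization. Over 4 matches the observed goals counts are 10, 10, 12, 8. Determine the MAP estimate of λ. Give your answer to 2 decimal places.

Σxᵢ = 10+10+12+8 = 40, with n = 4.
Posterior ∝ λ^5e^(−3λ) · λ^40e^(−4λ) = λ^45e^(−7λ), i.e. Gamma(shape=46, rate=7).
The mode of a Gamma(a, b) with a ≥ 1 (shape–rate) is (a−1)/b = 45/7 ≈ 6.43.

λ̂_MAP = 6.43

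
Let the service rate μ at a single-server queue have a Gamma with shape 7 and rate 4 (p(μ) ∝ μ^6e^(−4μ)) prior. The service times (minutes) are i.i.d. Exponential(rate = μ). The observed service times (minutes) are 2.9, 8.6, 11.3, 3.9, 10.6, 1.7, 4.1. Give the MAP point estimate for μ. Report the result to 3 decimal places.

μ̂_MAP = 0.276

The Exponential(rate=μ) likelihood is ∝ μ^n e^(−μΣtᵢ). Here n = 7 and Σtᵢ = 2.9 + 8.6 + 11.3 + 3.9 + 10.6 + 1.7 + 4.1 = 43.1.
Posterior ∝ μ^6e^(−4μ) · μ^7e^(−43.1μ) = μ^13e^(−47.1μ), i.e. Gamma(14, 47.1).
Mode = (a−1)/b = 13/47.1 ≈ 0.276.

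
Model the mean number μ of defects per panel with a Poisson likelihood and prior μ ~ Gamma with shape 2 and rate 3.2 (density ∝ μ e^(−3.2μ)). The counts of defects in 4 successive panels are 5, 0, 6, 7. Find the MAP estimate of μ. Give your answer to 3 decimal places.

Σxᵢ = 5+0+6+7 = 18, with n = 4.
Posterior ∝ μe^(−3.2μ) · μ^18e^(−4μ) = μ^19e^(−7.2μ), i.e. Gamma(shape=20, rate=7.2).
The mode of a Gamma(a, b) with a ≥ 1 (shape–rate) is (a−1)/b = 19/7.2 ≈ 2.639.

μ̂_MAP = 2.639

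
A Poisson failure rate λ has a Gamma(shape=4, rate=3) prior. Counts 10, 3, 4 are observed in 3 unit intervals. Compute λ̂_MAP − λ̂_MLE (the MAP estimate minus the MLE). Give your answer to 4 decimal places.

Σxᵢ = 17. Posterior is Gamma(21, 6); MAP = (21−1)/6 = 20/6 ≈ 3.33333.
MLE = x̄ = 17/3 ≈ 5.66667.
Difference = 20/6 − 17/3 = -7/3 ≈ -2.3333.

MAP − MLE = -2.3333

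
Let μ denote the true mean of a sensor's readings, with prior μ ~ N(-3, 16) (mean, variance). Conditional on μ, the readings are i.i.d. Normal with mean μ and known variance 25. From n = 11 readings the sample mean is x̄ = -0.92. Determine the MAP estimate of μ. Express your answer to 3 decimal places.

n = 11, x̄ = -0.92.
For a Normal prior and Normal likelihood with known variance, the posterior is Normal; its mode equals its mean, the precision-weighted average.
Prior precision 1/σ₀² = 1/16 = 0.0625; data precision n/σ² = 11/25 = 0.44.
μ̂ = (0.0625·(-3) + 0.44·(-0.92)) / (0.0625 + 0.44) = (-0.5923)/0.5025 = -5923/5025 ≈ -1.179.

μ̂_MAP = -1.179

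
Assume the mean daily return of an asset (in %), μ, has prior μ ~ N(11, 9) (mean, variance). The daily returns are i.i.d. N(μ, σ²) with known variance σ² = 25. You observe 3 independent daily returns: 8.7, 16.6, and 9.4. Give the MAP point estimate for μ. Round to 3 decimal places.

n = 3; x̄ = (8.7 + 16.6 + 9.4)/3 = 34.7/3 = 347/30 ≈ 11.5667.
For a Normal prior and Normal likelihood with known variance, the posterior is Normal; its mode equals its mean, the precision-weighted average.
Prior precision 1/σ₀² = 1/9; data precision n/σ² = 3/25 = 0.12.
μ̂ = ((1/9)·11 + 0.12·(347/30)) / (1/9 + 0.12) = (5873/2250)/(52/225) = 5873/520 ≈ 11.294.

μ̂_MAP = 11.294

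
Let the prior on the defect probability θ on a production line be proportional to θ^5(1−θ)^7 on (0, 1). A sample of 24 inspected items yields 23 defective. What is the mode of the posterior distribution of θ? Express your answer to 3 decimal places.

The prior density ∝ θ^5(1−θ)^7 is the kernel of Beta(6, 8).
Data: 23 successes in 24 trials. The binomial likelihood contributes θ^23(1−θ)^1, so the posterior is Beta(6+23, 8+1) = Beta(29, 9).
For Beta(a, b) with a, b > 1 the mode is (a−1)/(a+b−2) = 28/36 ≈ 0.778.

θ̂_MAP = 0.778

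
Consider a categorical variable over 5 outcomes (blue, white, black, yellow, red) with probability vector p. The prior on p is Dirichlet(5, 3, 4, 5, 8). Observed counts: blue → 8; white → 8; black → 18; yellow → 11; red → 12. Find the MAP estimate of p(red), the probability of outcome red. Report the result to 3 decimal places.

MAP estimate of p(red) = 0.247

The posterior is Dirichlet(αᵢ + nᵢ) = Dirichlet(13, 11, 22, 16, 20).
For a Dirichlet(a₁,…,a_K) with all aᵢ > 1, the mode has j-th component (aⱼ − 1)/(Σaᵢ − K).
Here Σaᵢ = 82 and K = 5, so p(red) = (20 − 1)/(82 − 5) = 19/77 ≈ 0.247.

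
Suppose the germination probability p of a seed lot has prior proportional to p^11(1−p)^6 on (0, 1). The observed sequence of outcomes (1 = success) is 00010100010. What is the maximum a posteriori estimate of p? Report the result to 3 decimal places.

The prior density ∝ p^11(1−p)^6 is the kernel of Beta(12, 7).
Data: 3 successes in 11 trials (from the sequence). The binomial likelihood contributes p^3(1−p)^8, so the posterior is Beta(12+3, 7+8) = Beta(15, 15).
For Beta(a, b) with a, b > 1 the mode is (a−1)/(a+b−2) = 14/28 ≈ 0.500.

p̂_MAP = 0.500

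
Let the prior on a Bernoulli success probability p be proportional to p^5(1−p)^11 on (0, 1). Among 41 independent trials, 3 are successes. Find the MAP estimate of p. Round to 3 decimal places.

p̂_MAP = 0.140

The prior density ∝ p^5(1−p)^11 is the kernel of Beta(6, 12).
Data: 3 successes in 41 trials. The binomial likelihood contributes p^3(1−p)^38, so the posterior is Beta(6+3, 12+38) = Beta(9, 50).
For Beta(a, b) with a, b > 1 the mode is (a−1)/(a+b−2) = 8/57 ≈ 0.140.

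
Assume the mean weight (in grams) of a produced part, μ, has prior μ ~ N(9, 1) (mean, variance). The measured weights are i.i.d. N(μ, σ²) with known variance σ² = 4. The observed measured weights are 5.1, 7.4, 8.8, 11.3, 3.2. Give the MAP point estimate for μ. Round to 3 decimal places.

μ̂_MAP = 7.978

n = 5; x̄ = (5.1 + 7.4 + 8.8 + 11.3 + 3.2)/5 = 35.8/5 = 7.16.
For a Normal prior and Normal likelihood with known variance, the posterior is Normal; its mode equals its mean, the precision-weighted average.
Prior precision 1/σ₀² = 1/1 = 1; data precision n/σ² = 5/4 = 1.25.
μ̂ = (1·9 + 1.25·7.16) / (1 + 1.25) = 17.95/2.25 = 359/45 ≈ 7.978.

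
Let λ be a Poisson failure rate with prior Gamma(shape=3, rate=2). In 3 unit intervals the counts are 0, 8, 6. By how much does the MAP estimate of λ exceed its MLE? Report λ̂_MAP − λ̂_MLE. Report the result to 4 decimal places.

MAP − MLE = -1.4667

Σxᵢ = 14. Posterior is Gamma(17, 5); MAP = (17−1)/5 = 16/5 ≈ 3.20000.
MLE = x̄ = 14/3 ≈ 4.66667.
Difference = 16/5 − 14/3 = -22/15 ≈ -1.4667.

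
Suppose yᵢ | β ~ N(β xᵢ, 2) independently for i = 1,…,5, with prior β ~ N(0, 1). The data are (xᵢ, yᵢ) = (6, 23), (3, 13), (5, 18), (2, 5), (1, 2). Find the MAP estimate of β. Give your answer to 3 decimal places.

log p(β | y) = −Σ(yᵢ − βxᵢ)²/(2·2) − β²/(2·1) + const.
Setting the derivative to zero: Σxᵢ(yᵢ − βxᵢ)/2 − β/1 = 0, so β = Σxᵢyᵢ / (Σxᵢ² + σ²/τ²).
Σxᵢyᵢ = 6·23 + 3·13 + 5·18 + 2·5 + 1·2 = 279; Σxᵢ² = 75; σ²/τ² = 2.
β̂_MAP = 279 / (75 + 2) = 279/77 ≈ 3.623.

β̂_MAP = 3.623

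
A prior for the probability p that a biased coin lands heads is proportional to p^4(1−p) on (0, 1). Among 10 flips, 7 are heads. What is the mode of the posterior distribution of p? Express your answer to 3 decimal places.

p̂_MAP = 0.733

The prior density ∝ p^4(1−p)^1 is the kernel of Beta(5, 2).
Data: 7 successes in 10 trials. The binomial likelihood contributes p^7(1−p)^3, so the posterior is Beta(5+7, 2+3) = Beta(12, 5).
For Beta(a, b) with a, b > 1 the mode is (a−1)/(a+b−2) = 11/15 ≈ 0.733.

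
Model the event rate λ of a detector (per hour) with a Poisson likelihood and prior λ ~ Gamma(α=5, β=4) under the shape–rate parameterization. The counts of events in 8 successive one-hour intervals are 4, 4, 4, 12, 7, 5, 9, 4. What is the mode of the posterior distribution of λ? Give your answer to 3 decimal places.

Σxᵢ = 4+4+4+12+7+5+9+4 = 49, with n = 8.
Posterior ∝ λ^4e^(−4λ) · λ^49e^(−8λ) = λ^53e^(−12λ), i.e. Gamma(shape=54, rate=12).
The mode of a Gamma(a, b) with a ≥ 1 (shape–rate) is (a−1)/b = 53/12 ≈ 4.417.

λ̂_MAP = 4.417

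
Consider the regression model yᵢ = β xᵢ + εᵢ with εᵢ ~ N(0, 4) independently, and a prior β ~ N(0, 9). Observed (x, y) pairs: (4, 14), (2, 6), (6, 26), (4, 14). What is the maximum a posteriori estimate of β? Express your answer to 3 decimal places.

log p(β | y) = −Σ(yᵢ − βxᵢ)²/(2·4) − β²/(2·9) + const.
Setting the derivative to zero: Σxᵢ(yᵢ − βxᵢ)/4 − β/9 = 0, so β = Σxᵢyᵢ / (Σxᵢ² + σ²/τ²).
Σxᵢyᵢ = 4·14 + 2·6 + 6·26 + 4·14 = 280; Σxᵢ² = 72; σ²/τ² = 4/9.
β̂_MAP = 280 / (72 + 4/9) = 280/(652/9) = 630/163 ≈ 3.865.

β̂_MAP = 3.865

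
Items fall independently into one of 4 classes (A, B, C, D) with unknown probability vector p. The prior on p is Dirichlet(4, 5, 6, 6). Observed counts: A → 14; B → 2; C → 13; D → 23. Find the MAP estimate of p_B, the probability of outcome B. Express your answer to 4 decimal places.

MAP estimate of p_B = 0.0870

The posterior is Dirichlet(αᵢ + nᵢ) = Dirichlet(18, 7, 19, 29).
For a Dirichlet(a₁,…,a_K) with all aᵢ > 1, the mode has j-th component (aⱼ − 1)/(Σaᵢ − K).
Here Σaᵢ = 73 and K = 4, so p_B = (7 − 1)/(73 − 4) = 6/69 ≈ 0.0870.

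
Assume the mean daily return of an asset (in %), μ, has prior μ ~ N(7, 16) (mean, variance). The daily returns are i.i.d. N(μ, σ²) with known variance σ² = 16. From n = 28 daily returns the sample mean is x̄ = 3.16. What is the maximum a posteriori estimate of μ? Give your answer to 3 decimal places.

n = 28, x̄ = 3.16.
For a Normal prior and Normal likelihood with known variance, the posterior is Normal; its mode equals its mean, the precision-weighted average.
Prior precision 1/σ₀² = 1/16 = 0.0625; data precision n/σ² = 28/16 = 1.75.
μ̂ = (0.0625·7 + 1.75·3.16) / (0.0625 + 1.75) = 5.9675/1.8125 = 2387/725 ≈ 3.292.

μ̂_MAP = 3.292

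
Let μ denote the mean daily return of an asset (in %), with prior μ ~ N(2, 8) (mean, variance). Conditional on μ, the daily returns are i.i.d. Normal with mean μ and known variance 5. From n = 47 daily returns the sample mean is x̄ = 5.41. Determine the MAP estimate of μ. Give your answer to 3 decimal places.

n = 47, x̄ = 5.41.
For a Normal prior and Normal likelihood with known variance, the posterior is Normal; its mode equals its mean, the precision-weighted average.
Prior precision 1/σ₀² = 1/8 = 0.125; data precision n/σ² = 47/5 = 9.4.
μ̂ = (0.125·2 + 9.4·5.41) / (0.125 + 9.4) = 51.104/9.525 = 51104/9525 ≈ 5.365.

μ̂_MAP = 5.365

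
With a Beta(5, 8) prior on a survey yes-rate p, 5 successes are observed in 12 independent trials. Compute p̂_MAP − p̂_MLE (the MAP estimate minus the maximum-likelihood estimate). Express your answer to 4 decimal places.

MAP − MLE = -0.0254

Posterior is Beta(10, 15); MAP = (10−1)/(25−2) = 9/23 ≈ 0.39130.
MLE ignores the prior: p̂_MLE = k/n = 5/12 ≈ 0.41667.
Difference = 9/23 − 5/12 = -7/276 ≈ -0.0254.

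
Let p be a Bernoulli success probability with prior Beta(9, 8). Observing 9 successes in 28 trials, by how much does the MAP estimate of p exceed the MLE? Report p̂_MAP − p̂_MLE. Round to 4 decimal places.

Posterior is Beta(18, 27); MAP = (18−1)/(45−2) = 17/43 ≈ 0.39535.
MLE ignores the prior: p̂_MLE = k/n = 9/28 ≈ 0.32143.
Difference = 17/43 − 9/28 = 89/1204 ≈ 0.0739.

MAP − MLE = 0.0739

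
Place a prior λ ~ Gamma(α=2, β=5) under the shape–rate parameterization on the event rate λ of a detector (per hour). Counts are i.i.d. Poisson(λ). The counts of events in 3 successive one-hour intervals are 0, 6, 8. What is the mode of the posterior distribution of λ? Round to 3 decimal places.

λ̂_MAP = 1.875

Σxᵢ = 0+6+8 = 14, with n = 3.
Posterior ∝ λe^(−5λ) · λ^14e^(−3λ) = λ^15e^(−8λ), i.e. Gamma(shape=16, rate=8).
The mode of a Gamma(a, b) with a ≥ 1 (shape–rate) is (a−1)/b = 15/8 ≈ 1.875.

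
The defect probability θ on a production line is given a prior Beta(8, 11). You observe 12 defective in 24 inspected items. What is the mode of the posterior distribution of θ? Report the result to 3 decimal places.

Prior: Beta(8, 11).
Data: 12 successes in 24 trials. The binomial likelihood contributes θ^12(1−θ)^12, so the posterior is Beta(8+12, 11+12) = Beta(20, 23).
For Beta(a, b) with a, b > 1 the mode is (a−1)/(a+b−2) = 19/41 ≈ 0.463.

θ̂_MAP = 0.463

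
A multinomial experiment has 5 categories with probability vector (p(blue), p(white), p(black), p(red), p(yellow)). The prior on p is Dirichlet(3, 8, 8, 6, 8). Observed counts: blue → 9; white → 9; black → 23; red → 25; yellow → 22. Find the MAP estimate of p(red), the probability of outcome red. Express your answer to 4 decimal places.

MAP estimate of p(red) = 0.2586

The posterior is Dirichlet(αᵢ + nᵢ) = Dirichlet(12, 17, 31, 31, 30).
For a Dirichlet(a₁,…,a_K) with all aᵢ > 1, the mode has j-th component (aⱼ − 1)/(Σaᵢ − K).
Here Σaᵢ = 121 and K = 5, so p(red) = (31 − 1)/(121 − 5) = 30/116 ≈ 0.2586.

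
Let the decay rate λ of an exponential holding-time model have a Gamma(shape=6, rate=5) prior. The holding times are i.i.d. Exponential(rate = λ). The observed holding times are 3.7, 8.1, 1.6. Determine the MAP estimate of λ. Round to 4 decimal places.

The Exponential(rate=λ) likelihood is ∝ λ^n e^(−λΣtᵢ). Here n = 3 and Σtᵢ = 3.7 + 8.1 + 1.6 = 13.4.
Posterior ∝ λ^5e^(−5λ) · λ^3e^(−13.4λ) = λ^8e^(−18.4λ), i.e. Gamma(9, 18.4).
Mode = (a−1)/b = 8/18.4 ≈ 0.4348.

λ̂_MAP = 0.4348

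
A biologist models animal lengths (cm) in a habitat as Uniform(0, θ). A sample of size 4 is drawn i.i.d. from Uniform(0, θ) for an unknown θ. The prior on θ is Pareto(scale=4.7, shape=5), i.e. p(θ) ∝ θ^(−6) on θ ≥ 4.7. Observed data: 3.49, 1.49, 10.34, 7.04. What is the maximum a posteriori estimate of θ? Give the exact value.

θ̂_MAP = 10.34

The Uniform(0, θ) likelihood is θ^(−n) for θ ≥ max(xᵢ), zero otherwise. Here max(xᵢ) = 10.34.
Posterior ∝ θ^(−6) · θ^(−4) = θ^(−10) on θ ≥ max(4.7, 10.34) = 10.34.
This density is strictly decreasing in θ, so the posterior mode lies at the lower boundary of the support.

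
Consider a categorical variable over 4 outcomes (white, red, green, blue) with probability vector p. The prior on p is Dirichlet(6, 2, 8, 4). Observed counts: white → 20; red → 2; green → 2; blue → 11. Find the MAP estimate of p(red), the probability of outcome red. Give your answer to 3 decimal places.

The posterior is Dirichlet(αᵢ + nᵢ) = Dirichlet(26, 4, 10, 15).
For a Dirichlet(a₁,…,a_K) with all aᵢ > 1, the mode has j-th component (aⱼ − 1)/(Σaᵢ − K).
Here Σaᵢ = 55 and K = 4, so p(red) = (4 − 1)/(55 − 4) = 3/51 ≈ 0.059.

MAP estimate of p(red) = 0.059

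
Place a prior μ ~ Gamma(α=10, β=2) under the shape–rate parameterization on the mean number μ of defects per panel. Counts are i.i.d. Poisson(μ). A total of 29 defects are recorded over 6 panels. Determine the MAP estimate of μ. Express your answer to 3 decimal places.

Σxᵢ = 29, n = 6.
Posterior ∝ μ^9e^(−2μ) · μ^29e^(−6μ) = μ^38e^(−8μ), i.e. Gamma(shape=39, rate=8).
The mode of a Gamma(a, b) with a ≥ 1 (shape–rate) is (a−1)/b = 38/8 ≈ 4.750.

μ̂_MAP = 4.750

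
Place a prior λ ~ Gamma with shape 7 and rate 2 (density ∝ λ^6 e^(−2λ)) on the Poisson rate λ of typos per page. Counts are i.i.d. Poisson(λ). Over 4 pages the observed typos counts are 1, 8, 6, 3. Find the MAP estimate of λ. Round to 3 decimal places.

λ̂_MAP = 4.000

Σxᵢ = 1+8+6+3 = 18, with n = 4.
Posterior ∝ λ^6e^(−2λ) · λ^18e^(−4λ) = λ^24e^(−6λ), i.e. Gamma(shape=25, rate=6).
The mode of a Gamma(a, b) with a ≥ 1 (shape–rate) is (a−1)/b = 24/6 ≈ 4.000.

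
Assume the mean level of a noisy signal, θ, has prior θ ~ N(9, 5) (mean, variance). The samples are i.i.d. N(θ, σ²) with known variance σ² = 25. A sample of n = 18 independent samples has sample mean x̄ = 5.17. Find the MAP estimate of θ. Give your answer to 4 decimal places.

θ̂_MAP = 6.0026

n = 18, x̄ = 5.17.
For a Normal prior and Normal likelihood with known variance, the posterior is Normal; its mode equals its mean, the precision-weighted average.
Prior precision 1/σ₀² = 1/5 = 0.2; data precision n/σ² = 18/25 = 0.72.
θ̂ = (0.2·9 + 0.72·5.17) / (0.2 + 0.72) = 5.5224/0.92 = 6903/1150 ≈ 6.0026.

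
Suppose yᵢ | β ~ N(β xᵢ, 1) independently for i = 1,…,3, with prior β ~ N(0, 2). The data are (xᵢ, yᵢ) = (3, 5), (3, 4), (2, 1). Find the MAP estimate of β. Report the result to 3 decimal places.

β̂_MAP = 1.289

log p(β | y) = −Σ(yᵢ − βxᵢ)²/(2·1) − β²/(2·2) + const.
Setting the derivative to zero: Σxᵢ(yᵢ − βxᵢ)/1 − β/2 = 0, so β = Σxᵢyᵢ / (Σxᵢ² + σ²/τ²).
Σxᵢyᵢ = 3·5 + 3·4 + 2·1 = 29; Σxᵢ² = 22; σ²/τ² = 0.5.
β̂_MAP = 29 / (22 + 0.5) = 29/22.5 ≈ 1.289.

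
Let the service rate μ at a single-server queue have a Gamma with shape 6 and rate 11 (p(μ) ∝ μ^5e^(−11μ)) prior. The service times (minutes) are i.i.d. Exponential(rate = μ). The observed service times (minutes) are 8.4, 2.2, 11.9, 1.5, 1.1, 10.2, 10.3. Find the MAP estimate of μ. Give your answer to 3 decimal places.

The Exponential(rate=μ) likelihood is ∝ μ^n e^(−μΣtᵢ). Here n = 7 and Σtᵢ = 8.4 + 2.2 + 11.9 + 1.5 + 1.1 + 10.2 + 10.3 = 45.6.
Posterior ∝ μ^5e^(−11μ) · μ^7e^(−45.6μ) = μ^12e^(−56.6μ), i.e. Gamma(13, 56.6).
Mode = (a−1)/b = 12/56.6 ≈ 0.212.

μ̂_MAP = 0.212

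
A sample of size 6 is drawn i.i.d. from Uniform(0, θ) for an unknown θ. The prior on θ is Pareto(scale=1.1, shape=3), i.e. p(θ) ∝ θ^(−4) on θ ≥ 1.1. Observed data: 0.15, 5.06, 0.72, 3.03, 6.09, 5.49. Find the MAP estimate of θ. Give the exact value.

The Uniform(0, θ) likelihood is θ^(−n) for θ ≥ max(xᵢ), zero otherwise. Here max(xᵢ) = 6.09.
Posterior ∝ θ^(−4) · θ^(−6) = θ^(−10) on θ ≥ max(1.1, 6.09) = 6.09.
This density is strictly decreasing in θ, so the posterior mode lies at the lower boundary of the support.

θ̂_MAP = 6.09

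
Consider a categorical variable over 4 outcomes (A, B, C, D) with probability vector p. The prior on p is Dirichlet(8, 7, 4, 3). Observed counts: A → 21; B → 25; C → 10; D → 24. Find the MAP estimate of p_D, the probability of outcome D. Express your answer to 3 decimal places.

MAP estimate of p_D = 0.265

The posterior is Dirichlet(αᵢ + nᵢ) = Dirichlet(29, 32, 14, 27).
For a Dirichlet(a₁,…,a_K) with all aᵢ > 1, the mode has j-th component (aⱼ − 1)/(Σaᵢ − K).
Here Σaᵢ = 102 and K = 4, so p_D = (27 − 1)/(102 − 4) = 26/98 ≈ 0.265.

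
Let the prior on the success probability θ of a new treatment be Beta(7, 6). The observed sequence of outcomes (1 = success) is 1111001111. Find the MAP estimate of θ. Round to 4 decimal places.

θ̂_MAP = 0.6667

Prior: Beta(7, 6).
Data: 8 successes in 10 trials (from the sequence). The binomial likelihood contributes θ^8(1−θ)^2, so the posterior is Beta(7+8, 6+2) = Beta(15, 8).
For Beta(a, b) with a, b > 1 the mode is (a−1)/(a+b−2) = 14/21 ≈ 0.6667.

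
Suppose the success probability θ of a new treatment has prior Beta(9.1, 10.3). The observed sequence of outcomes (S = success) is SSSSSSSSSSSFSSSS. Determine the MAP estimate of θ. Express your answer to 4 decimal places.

Prior: Beta(9.1, 10.3).
Data: 15 successes in 16 trials (from the sequence). The binomial likelihood contributes θ^15(1−θ)^1, so the posterior is Beta(9.1+15, 10.3+1) = Beta(24.1, 11.3).
For Beta(a, b) with a, b > 1 the mode is (a−1)/(a+b−2) = 23.1/33.4 ≈ 0.6916.

θ̂_MAP = 0.6916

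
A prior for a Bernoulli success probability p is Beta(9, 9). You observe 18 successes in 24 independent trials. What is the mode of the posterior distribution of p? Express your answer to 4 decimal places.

p̂_MAP = 0.6500

Prior: Beta(9, 9).
Data: 18 successes in 24 trials. The binomial likelihood contributes p^18(1−p)^6, so the posterior is Beta(9+18, 9+6) = Beta(27, 15).
For Beta(a, b) with a, b > 1 the mode is (a−1)/(a+b−2) = 26/40 ≈ 0.6500.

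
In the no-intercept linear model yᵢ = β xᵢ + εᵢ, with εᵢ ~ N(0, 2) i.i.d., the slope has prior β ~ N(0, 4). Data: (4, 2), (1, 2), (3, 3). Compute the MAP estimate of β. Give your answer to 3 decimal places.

log p(β | y) = −Σ(yᵢ − βxᵢ)²/(2·2) − β²/(2·4) + const.
Setting the derivative to zero: Σxᵢ(yᵢ − βxᵢ)/2 − β/4 = 0, so β = Σxᵢyᵢ / (Σxᵢ² + σ²/τ²).
Σxᵢyᵢ = 4·2 + 1·2 + 3·3 = 19; Σxᵢ² = 26; σ²/τ² = 0.5.
β̂_MAP = 19 / (26 + 0.5) = 19/26.5 ≈ 0.717.

β̂_MAP = 0.717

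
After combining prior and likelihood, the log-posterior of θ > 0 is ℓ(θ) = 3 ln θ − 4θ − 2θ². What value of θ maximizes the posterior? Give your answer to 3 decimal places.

ℓ'(θ) = 3/θ − 4 − 4θ. Setting this to zero and multiplying by θ: 4θ² + 4θ − 3 = 0.
θ = (−4 + √(4² + 4·4·3)) / (2·4) = (−4 + √64) / 8 = (−4 + 8)/8 = 1/2.
ℓ''(θ) = −3/θ² − 4 < 0, confirming a maximum.

θ̂_MAP = 0.500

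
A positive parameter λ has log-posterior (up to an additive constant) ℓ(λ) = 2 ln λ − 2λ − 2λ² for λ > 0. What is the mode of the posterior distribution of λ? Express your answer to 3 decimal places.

λ̂_MAP = 0.500

ℓ'(λ) = 2/λ − 2 − 4λ. Setting this to zero and multiplying by λ: 4λ² + 2λ − 2 = 0.
λ = (−2 + √(2² + 4·4·2)) / (2·4) = (−2 + √36) / 8 = (−2 + 6)/8 = 1/2.
ℓ''(λ) = −2/λ² − 4 < 0, confirming a maximum.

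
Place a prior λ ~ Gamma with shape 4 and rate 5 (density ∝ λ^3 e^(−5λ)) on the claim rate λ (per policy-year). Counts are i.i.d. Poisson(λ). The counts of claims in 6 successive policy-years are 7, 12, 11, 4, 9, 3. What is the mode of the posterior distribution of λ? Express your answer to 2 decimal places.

λ̂_MAP = 4.45

Σxᵢ = 7+12+11+4+9+3 = 46, with n = 6.
Posterior ∝ λ^3e^(−5λ) · λ^46e^(−6λ) = λ^49e^(−11λ), i.e. Gamma(shape=50, rate=11).
The mode of a Gamma(a, b) with a ≥ 1 (shape–rate) is (a−1)/b = 49/11 ≈ 4.45.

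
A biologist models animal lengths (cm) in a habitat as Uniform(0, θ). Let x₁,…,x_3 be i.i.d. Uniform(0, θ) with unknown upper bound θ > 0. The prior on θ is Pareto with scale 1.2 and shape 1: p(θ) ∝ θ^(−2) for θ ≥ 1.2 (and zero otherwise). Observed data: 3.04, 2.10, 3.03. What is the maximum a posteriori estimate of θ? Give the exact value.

The Uniform(0, θ) likelihood is θ^(−n) for θ ≥ max(xᵢ), zero otherwise. Here max(xᵢ) = 3.04.
Posterior ∝ θ^(−2) · θ^(−3) = θ^(−5) on θ ≥ max(1.2, 3.04) = 3.04.
This density is strictly decreasing in θ, so the posterior mode lies at the lower boundary of the support.

θ̂_MAP = 3.04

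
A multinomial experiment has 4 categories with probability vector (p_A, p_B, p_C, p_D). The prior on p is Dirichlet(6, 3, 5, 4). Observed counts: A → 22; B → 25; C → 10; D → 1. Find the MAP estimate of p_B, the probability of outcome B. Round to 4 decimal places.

MAP estimate of p_B = 0.3750

The posterior is Dirichlet(αᵢ + nᵢ) = Dirichlet(28, 28, 15, 5).
For a Dirichlet(a₁,…,a_K) with all aᵢ > 1, the mode has j-th component (aⱼ − 1)/(Σaᵢ − K).
Here Σaᵢ = 76 and K = 4, so p_B = (28 − 1)/(76 − 4) = 27/72 ≈ 0.3750.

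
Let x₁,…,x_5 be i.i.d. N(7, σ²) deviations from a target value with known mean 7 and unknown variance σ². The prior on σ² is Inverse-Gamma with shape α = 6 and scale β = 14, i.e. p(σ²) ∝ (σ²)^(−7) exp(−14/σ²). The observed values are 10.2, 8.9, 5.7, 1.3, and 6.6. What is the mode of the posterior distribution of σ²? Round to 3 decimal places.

Sum of squared deviations about the known mean: SS = (10.2−7)² + (8.9−7)² + (5.7−7)² + (1.3−7)² + (6.6−7)² = 48.19.
The Normal likelihood contributes (σ²)^(−n/2) exp(−SS/(2σ²)), so the posterior is Inverse-Gamma(α + n/2, β + SS/2) = Inverse-Gamma(8.5, 38.095).
The mode of Inverse-Gamma(a, b) is b/(a+1) = 38.095/9.5 ≈ 4.010.

σ̂²_MAP = 4.010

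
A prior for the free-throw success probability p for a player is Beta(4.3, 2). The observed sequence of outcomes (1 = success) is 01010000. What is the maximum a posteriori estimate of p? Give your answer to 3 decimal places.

p̂_MAP = 0.431

Prior: Beta(4.3, 2).
Data: 2 successes in 8 trials (from the sequence). The binomial likelihood contributes p^2(1−p)^6, so the posterior is Beta(4.3+2, 2+6) = Beta(6.3, 8).
For Beta(a, b) with a, b > 1 the mode is (a−1)/(a+b−2) = 5.3/12.3 ≈ 0.431.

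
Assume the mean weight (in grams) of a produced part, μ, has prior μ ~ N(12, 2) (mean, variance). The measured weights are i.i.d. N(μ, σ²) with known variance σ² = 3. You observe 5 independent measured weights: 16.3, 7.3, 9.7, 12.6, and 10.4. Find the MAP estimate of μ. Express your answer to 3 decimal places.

μ̂_MAP = 11.431

n = 5; x̄ = (16.3 + 7.3 + 9.7 + 12.6 + 10.4)/5 = 56.3/5 = 11.26.
For a Normal prior and Normal likelihood with known variance, the posterior is Normal; its mode equals its mean, the precision-weighted average.
Prior precision 1/σ₀² = 1/2 = 0.5; data precision n/σ² = 5/3.
μ̂ = (0.5·12 + (5/3)·11.26) / (0.5 + 5/3) = (743/30)/(13/6) = 743/65 ≈ 11.431.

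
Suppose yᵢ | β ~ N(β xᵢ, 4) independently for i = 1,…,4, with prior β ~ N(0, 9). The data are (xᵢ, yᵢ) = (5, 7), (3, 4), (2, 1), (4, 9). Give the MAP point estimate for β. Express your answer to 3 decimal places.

log p(β | y) = −Σ(yᵢ − βxᵢ)²/(2·4) − β²/(2·9) + const.
Setting the derivative to zero: Σxᵢ(yᵢ − βxᵢ)/4 − β/9 = 0, so β = Σxᵢyᵢ / (Σxᵢ² + σ²/τ²).
Σxᵢyᵢ = 5·7 + 3·4 + 2·1 + 4·9 = 85; Σxᵢ² = 54; σ²/τ² = 4/9.
β̂_MAP = 85 / (54 + 4/9) = 85/(490/9) = 153/98 ≈ 1.561.

β̂_MAP = 1.561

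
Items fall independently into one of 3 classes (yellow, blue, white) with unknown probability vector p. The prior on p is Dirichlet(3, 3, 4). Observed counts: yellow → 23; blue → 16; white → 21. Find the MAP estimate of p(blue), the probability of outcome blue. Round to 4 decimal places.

The posterior is Dirichlet(αᵢ + nᵢ) = Dirichlet(26, 19, 25).
For a Dirichlet(a₁,…,a_K) with all aᵢ > 1, the mode has j-th component (aⱼ − 1)/(Σaᵢ − K).
Here Σaᵢ = 70 and K = 3, so p(blue) = (19 − 1)/(70 − 3) = 18/67 ≈ 0.2687.

MAP estimate of p(blue) = 0.2687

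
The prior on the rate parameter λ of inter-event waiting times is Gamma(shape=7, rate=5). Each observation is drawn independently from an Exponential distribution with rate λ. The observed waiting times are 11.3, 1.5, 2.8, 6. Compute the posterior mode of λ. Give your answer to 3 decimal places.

The Exponential(rate=λ) likelihood is ∝ λ^n e^(−λΣtᵢ). Here n = 4 and Σtᵢ = 11.3 + 1.5 + 2.8 + 6 = 21.6.
Posterior ∝ λ^6e^(−5λ) · λ^4e^(−21.6λ) = λ^10e^(−26.6λ), i.e. Gamma(11, 26.6).
Mode = (a−1)/b = 10/26.6 ≈ 0.376.

λ̂_MAP = 0.376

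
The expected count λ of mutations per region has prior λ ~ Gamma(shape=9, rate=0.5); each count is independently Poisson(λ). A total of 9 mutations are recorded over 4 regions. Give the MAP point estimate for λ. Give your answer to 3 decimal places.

Σxᵢ = 9, n = 4.
Posterior ∝ λ^8e^(−0.5λ) · λ^9e^(−4λ) = λ^17e^(−4.5λ), i.e. Gamma(shape=18, rate=4.5).
The mode of a Gamma(a, b) with a ≥ 1 (shape–rate) is (a−1)/b = 17/4.5 ≈ 3.778.

λ̂_MAP = 3.778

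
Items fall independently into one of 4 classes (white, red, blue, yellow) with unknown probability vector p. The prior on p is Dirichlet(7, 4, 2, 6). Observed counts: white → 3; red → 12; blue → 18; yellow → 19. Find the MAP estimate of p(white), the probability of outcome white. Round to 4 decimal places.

The posterior is Dirichlet(αᵢ + nᵢ) = Dirichlet(10, 16, 20, 25).
For a Dirichlet(a₁,…,a_K) with all aᵢ > 1, the mode has j-th component (aⱼ − 1)/(Σaᵢ − K).
Here Σaᵢ = 71 and K = 4, so p(white) = (10 − 1)/(71 − 4) = 9/67 ≈ 0.1343.

MAP estimate of p(white) = 0.1343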